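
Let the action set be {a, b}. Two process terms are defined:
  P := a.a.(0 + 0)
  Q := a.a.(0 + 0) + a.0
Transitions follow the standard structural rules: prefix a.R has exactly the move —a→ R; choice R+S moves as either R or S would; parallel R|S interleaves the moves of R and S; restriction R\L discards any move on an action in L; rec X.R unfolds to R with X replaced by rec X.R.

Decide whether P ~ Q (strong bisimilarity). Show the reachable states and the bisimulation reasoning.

LTS(P): 3 reachable states
  p0 = a.a.(0 + 0) has moves —a→ p1
  p1 = a.(0 + 0) has moves —a→ p2
  p2 = 0 + 0 has moves ·
LTS(Q): 4 reachable states
  q0 = a.a.(0 + 0) + a.0 has moves —a→ q1, —a→ q2
  q1 = 0 has moves ·
  q2 = a.(0 + 0) has moves —a→ q3
  q3 = 0 + 0 has moves ·
Coarsest stable partition (strong bisimilarity classes):
  B0 = {p0}
  B1 = {p1, q2}
  B2 = {p2, q1, q3}
  B3 = {q0}
p0 ∈ B0, q0 ∈ B3 → different blocks

NO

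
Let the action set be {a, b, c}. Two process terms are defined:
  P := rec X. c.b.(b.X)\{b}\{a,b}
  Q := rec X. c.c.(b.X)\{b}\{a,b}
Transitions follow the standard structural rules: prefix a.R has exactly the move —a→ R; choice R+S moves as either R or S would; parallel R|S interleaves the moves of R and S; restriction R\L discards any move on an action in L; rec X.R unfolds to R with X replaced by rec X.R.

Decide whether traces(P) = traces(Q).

NO — witness ⟨cb⟩

LTS(P): 3 reachable states
  u0 = rec X. c.b.(b.X)\{b}\{a,b} ⊢ =c=> u1
  u1 = b.(b.(rec X. c.b.(b.X)\{b}\{a,b}))\{b}\{a,b} ⊢ =b=> u2
  u2 = (b.(rec X. c.b.(b.X)\{b}\{a,b}))\{b}\{a,b} ⊢ (no moves)
LTS(Q): 3 reachable states
  v0 = rec X. c.c.(b.X)\{b}\{a,b} ⊢ =c=> v1
  v1 = c.(b.(rec X. c.c.(b.X)\{b}\{a,b}))\{b}\{a,b} ⊢ =c=> v2
  v2 = (b.(rec X. c.c.(b.X)\{b}\{a,b}))\{b}\{a,b} ⊢ (no moves)
Trace ⟨cb⟩ through P, begin at {u0}:
  step 1 (c): {u1}
  step 2 (b): {u2}
  P completes σ.
Trace ⟨cb⟩ through Q, begin at {v0}:
  step 1 (c): {v1}
  step 2 (b): ∅ (Q stuck)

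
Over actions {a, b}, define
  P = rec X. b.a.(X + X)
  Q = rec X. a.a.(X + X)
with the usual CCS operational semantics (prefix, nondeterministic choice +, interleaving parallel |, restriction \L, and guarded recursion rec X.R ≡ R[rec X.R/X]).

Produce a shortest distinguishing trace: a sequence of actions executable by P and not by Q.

P's transition system — 3 states:
  s0 = rec X. b.a.(X + X) ⊢ ··b··> s1
  s1 = a.((rec X. b.a.(X + X)) + (rec X. b.a.(X + X))) ⊢ ··a··> s2
  s2 = (rec X. b.a.(X + X)) + (rec X. b.a.(X + X)) ⊢ ··b··> s1
Q's transition system — 3 states:
  t0 = rec X. a.a.(X + X) ⊢ ··a··> t1
  t1 = a.((rec X. a.a.(X + X)) + (rec X. a.a.(X + X))) ⊢ ··a··> t2
  t2 = (rec X. a.a.(X + X)) + (rec X. a.a.(X + X)) ⊢ ··a··> t1
Trace ⟨b⟩ through P, begin at {s0}:
  [1] b ⇒ {s1}
  P completes σ.
Trace ⟨b⟩ through Q, begin at {t0}:
  [1] b ⇒ ∅  — Q cannot continue

b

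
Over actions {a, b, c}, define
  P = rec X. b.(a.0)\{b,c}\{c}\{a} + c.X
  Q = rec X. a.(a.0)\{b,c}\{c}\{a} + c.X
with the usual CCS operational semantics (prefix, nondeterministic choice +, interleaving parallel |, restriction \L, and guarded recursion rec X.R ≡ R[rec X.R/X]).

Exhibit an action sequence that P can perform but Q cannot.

b

LTS(P): 2 reachable states
  p0 = rec X. b.(a.0)\{b,c}\{c}\{a} + c.X → —b→ p1, —c→ p0
  p1 = (a.0)\{b,c}\{c}\{a} → stopped
LTS(Q): 2 reachable states
  q0 = rec X. a.(a.0)\{b,c}\{c}\{a} + c.X → —a→ q1, —c→ q0
  q1 = (a.0)\{b,c}\{c}\{a} → stopped
Run σ = ⟨b⟩ on P: start {p0}
  after b @ step 1: {p1}
  P completes σ.
Run σ = ⟨b⟩ on Q: start {q0}
  after b @ step 1: no successor for Q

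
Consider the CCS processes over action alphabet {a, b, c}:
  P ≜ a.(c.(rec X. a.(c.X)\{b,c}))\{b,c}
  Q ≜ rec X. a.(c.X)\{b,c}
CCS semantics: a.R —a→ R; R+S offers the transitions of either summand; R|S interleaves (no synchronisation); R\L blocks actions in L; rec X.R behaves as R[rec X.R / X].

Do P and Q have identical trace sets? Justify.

traces(P) = traces(Q)

Reachable graph of P (2 states):
  m0 = a.(c.(rec X. a.(c.X)\{b,c}))\{b,c} → ··a··> m1
  m1 = (c.(rec X. a.(c.X)\{b,c}))\{b,c} → (no moves)
Reachable graph of Q (2 states):
  n0 = rec X. a.(c.X)\{b,c} → ··a··> n1
  n1 = (c.(rec X. a.(c.X)\{b,c}))\{b,c} → (no moves)
Bisimilarity quotient blocks:
  B0 = {m0, n0}
  B1 = {m1, n1}
m0 ∈ B0, n0 ∈ B0 → same block
Bisimilar ⇒ trace-equivalent.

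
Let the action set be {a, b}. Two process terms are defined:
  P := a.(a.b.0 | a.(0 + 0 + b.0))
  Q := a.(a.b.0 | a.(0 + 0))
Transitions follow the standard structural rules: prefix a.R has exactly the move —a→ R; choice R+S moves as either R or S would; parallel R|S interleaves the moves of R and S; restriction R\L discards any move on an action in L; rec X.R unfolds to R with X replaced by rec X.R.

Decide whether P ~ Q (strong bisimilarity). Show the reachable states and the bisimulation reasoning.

P ≁ Q

P's transition system — 10 states:
  u0 = a.(a.b.0 | a.(0 + 0 + b.0)) → ··a··> u1
  u1 = a.b.0 | a.(0 + 0 + b.0) → ··a··> u2, ··a··> u3
  u2 = a.b.0 | (0 + 0 + b.0) → ··a··> u4, ··b··> u5
  u3 = b.0 | a.(0 + 0 + b.0) → ··a··> u4, ··b··> u6
  u4 = b.0 | (0 + 0 + b.0) → ··b··> u7, ··b··> u8
  u5 = a.b.0 | 0 → ··a··> u8
  u6 = 0 | a.(0 + 0 + b.0) → ··a··> u7
  u7 = 0 | (0 + 0 + b.0) → ··b··> u9
  u8 = b.0 | 0 → ··b··> u9
  u9 = 0 | 0 → ∅
Q's transition system — 7 states:
  v0 = a.(a.b.0 | a.(0 + 0)) → ··a··> v1
  v1 = a.b.0 | a.(0 + 0) → ··a··> v2, ··a··> v3
  v2 = a.b.0 | (0 + 0) → ··a··> v4
  v3 = b.0 | a.(0 + 0) → ··a··> v4, ··b··> v5
  v4 = b.0 | (0 + 0) → ··b··> v6
  v5 = 0 | a.(0 + 0) → ··a··> v6
  v6 = 0 | (0 + 0) → ∅
Partition-refinement fixed point:
  B0 = {u0}
  B1 = {u1}
  B2 = {u2, u3}
  B3 = {u4}
  B4 = {u7, u8, v4}
  B5 = {u9, v6}
  B6 = {u5, u6, v2}
  B7 = {v0}
  B8 = {v1}
  B9 = {v3}
  B10 = {v5}
u0 ∈ B0, v0 ∈ B7 → different blocks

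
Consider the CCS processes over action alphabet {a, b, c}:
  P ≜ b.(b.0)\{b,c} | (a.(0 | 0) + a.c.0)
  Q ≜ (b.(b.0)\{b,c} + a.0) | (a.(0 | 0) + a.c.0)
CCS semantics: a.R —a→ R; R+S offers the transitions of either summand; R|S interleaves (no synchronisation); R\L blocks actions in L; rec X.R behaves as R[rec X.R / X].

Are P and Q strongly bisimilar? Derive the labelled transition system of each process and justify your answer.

NO

LTS(P): 8 reachable states
  m0 = b.(b.0)\{b,c} | (a.(0 | 0) + a.c.0) → —a→ m1, —a→ m2, —b→ m3
  m1 = b.(b.0)\{b,c} | (0 | 0) → —b→ m4
  m2 = b.(b.0)\{b,c} | c.0 → —b→ m5, —c→ m6
  m3 = (b.0)\{b,c} | (a.(0 | 0) + a.c.0) → —a→ m4, —a→ m5
  m4 = (b.0)\{b,c} | (0 | 0) → (no moves)
  m5 = (b.0)\{b,c} | c.0 → —c→ m7
  m6 = b.(b.0)\{b,c} | 0 → —b→ m7
  m7 = (b.0)\{b,c} | 0 → (no moves)
LTS(Q): 12 reachable states
  n0 = (b.(b.0)\{b,c} + a.0) | (a.(0 | 0) + a.c.0) → —a→ n1, —a→ n2, —a→ n3, —b→ n4
  n1 = (b.(b.0)\{b,c} + a.0) | (0 | 0) → —a→ n5, —b→ n6
  n2 = (b.(b.0)\{b,c} + a.0) | c.0 → —a→ n7, —b→ n8, —c→ n9
  n3 = 0 | (a.(0 | 0) + a.c.0) → —a→ n5, —a→ n7
  n4 = (b.0)\{b,c} | (a.(0 | 0) + a.c.0) → —a→ n6, —a→ n8
  n5 = 0 | (0 | 0) → (no moves)
  n6 = (b.0)\{b,c} | (0 | 0) → (no moves)
  n7 = 0 | c.0 → —c→ n10
  n8 = (b.0)\{b,c} | c.0 → —c→ n11
  n9 = (b.(b.0)\{b,c} + a.0) | 0 → —a→ n10, —b→ n11
  n10 = 0 | 0 → (no moves)
  n11 = (b.0)\{b,c} | 0 → (no moves)
Coarsest stable partition (strong bisimilarity classes):
  B0 = {m0}
  B1 = {m1, m6}
  B2 = {m4, m7, n10, n11, n5, n6}
  B3 = {m3, n3, n4}
  B4 = {m5, n7, n8}
  B5 = {m2}
  B6 = {n0}
  B7 = {n1, n9}
  B8 = {n2}
m0 ∈ B0, n0 ∈ B6 → different blocks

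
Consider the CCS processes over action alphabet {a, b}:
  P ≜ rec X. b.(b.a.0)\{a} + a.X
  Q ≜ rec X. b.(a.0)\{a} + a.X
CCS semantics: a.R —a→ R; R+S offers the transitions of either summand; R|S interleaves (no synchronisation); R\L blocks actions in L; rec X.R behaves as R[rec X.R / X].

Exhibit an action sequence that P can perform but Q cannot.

bb

P's transition system — 3 states:
  m0 = rec X. b.(b.a.0)\{a} + a.X :: --a--▸ m0, --b--▸ m1
  m1 = (b.a.0)\{a} :: --b--▸ m2
  m2 = (a.0)\{a} :: (no moves)
Q's transition system — 2 states:
  n0 = rec X. b.(a.0)\{a} + a.X :: --a--▸ n0, --b--▸ n1
  n1 = (a.0)\{a} :: (no moves)
Executing bb from P (initial set {m0}):
  [1] b ⇒ {m1}
  [2] b ⇒ {m2}
  P completes σ.
Executing bb from Q (initial set {n0}):
  [1] b ⇒ {n1}
  [2] b ⇒ no successor for Q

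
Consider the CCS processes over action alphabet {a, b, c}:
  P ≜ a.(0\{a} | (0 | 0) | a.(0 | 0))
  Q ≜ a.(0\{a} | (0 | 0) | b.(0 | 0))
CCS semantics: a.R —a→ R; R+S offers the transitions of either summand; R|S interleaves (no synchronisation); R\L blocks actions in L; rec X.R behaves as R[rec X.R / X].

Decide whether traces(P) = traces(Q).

traces(P) ≠ traces(Q) — witness ⟨aa⟩

P's transition system — 3 states:
  u0 = a.(0\{a} | (0 | 0) | a.(0 | 0)) has moves —a→ u1
  u1 = 0\{a} | (0 | 0) | a.(0 | 0) has moves —a→ u2
  u2 = 0\{a} | (0 | 0) | (0 | 0) has moves ·
Q's transition system — 3 states:
  v0 = a.(0\{a} | (0 | 0) | b.(0 | 0)) has moves —a→ v1
  v1 = 0\{a} | (0 | 0) | b.(0 | 0) has moves —b→ v2
  v2 = 0\{a} | (0 | 0) | (0 | 0) has moves ·
Run σ = ⟨aa⟩ on P: start {u0}
  after a @ step 1: {u1}
  after a @ step 2: {u2}
  ✓ P
Run σ = ⟨aa⟩ on Q: start {v0}
  after a @ step 1: {v1}
  after a @ step 2: ∅ (Q stuck)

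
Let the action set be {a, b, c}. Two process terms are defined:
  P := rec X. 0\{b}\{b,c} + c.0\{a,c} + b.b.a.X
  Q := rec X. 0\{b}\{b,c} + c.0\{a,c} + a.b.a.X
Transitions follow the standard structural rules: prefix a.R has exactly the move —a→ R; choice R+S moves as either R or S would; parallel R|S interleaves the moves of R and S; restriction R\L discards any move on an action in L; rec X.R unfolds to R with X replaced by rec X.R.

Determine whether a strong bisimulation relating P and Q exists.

Reachable graph of P (4 states):
  m0 = rec X. 0\{b}\{b,c} + c.0\{a,c} + b.b.a.X ⊢ =b=> m1, =c=> m2
  m1 = b.a.(rec X. 0\{b}\{b,c} + c.0\{a,c} + b.b.a.X) ⊢ =b=> m3
  m2 = 0\{a,c} ⊢ (no moves)
  m3 = a.(rec X. 0\{b}\{b,c} + c.0\{a,c} + b.b.a.X) ⊢ =a=> m0
Reachable graph of Q (4 states):
  n0 = rec X. 0\{b}\{b,c} + c.0\{a,c} + a.b.a.X ⊢ =a=> n1, =c=> n2
  n1 = b.a.(rec X. 0\{b}\{b,c} + c.0\{a,c} + a.b.a.X) ⊢ =b=> n3
  n2 = 0\{a,c} ⊢ (no moves)
  n3 = a.(rec X. 0\{b}\{b,c} + c.0\{a,c} + a.b.a.X) ⊢ =a=> n0
Bisimilarity quotient blocks:
  B0 = {m0}
  B1 = {m1}
  B2 = {m3}
  B3 = {m2, n2}
  B4 = {n0}
  B5 = {n1}
  B6 = {n3}
m0 ∈ B0, n0 ∈ B4 → different blocks

NO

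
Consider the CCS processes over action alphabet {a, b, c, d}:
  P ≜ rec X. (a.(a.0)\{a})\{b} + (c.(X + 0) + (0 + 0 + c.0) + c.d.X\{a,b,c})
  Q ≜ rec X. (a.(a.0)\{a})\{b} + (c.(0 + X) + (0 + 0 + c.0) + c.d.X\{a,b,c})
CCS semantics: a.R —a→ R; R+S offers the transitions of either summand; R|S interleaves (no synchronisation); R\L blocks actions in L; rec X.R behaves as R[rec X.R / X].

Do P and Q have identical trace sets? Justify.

P's transition system — 6 states:
  s0 = rec X. (a.(a.0)\{a})\{b} + (c.(X + 0) + (0 + 0 + c.0) + c.d.X\{a,b,c}) → -a-> s1, -c-> s2, -c-> s3, -c-> s4
  s1 = (a.0)\{a}\{b} → ∅
  s2 = (rec X. (a.(a.0)\{a})\{b} + (c.(X + 0) + (0 + 0 + c.0) + c.d.X\{a,b,c})) + 0 → -a-> s1, -c-> s2, -c-> s3, -c-> s4
  s3 = 0 → ∅
  s4 = d.(rec X. (a.(a.0)\{a})\{b} + (c.(X + 0) + (0 + 0 + c.0) + c.d.X\{a,b,c}))\{a,b,c} → -d-> s5
  s5 = (rec X. (a.(a.0)\{a})\{b} + (c.(X + 0) + (0 + 0 + c.0) + c.d.X\{a,b,c}))\{a,b,c} → ∅
Q's transition system — 6 states:
  t0 = rec X. (a.(a.0)\{a})\{b} + (c.(0 + X) + (0 + 0 + c.0) + c.d.X\{a,b,c}) → -a-> t1, -c-> t2, -c-> t3, -c-> t4
  t1 = (a.0)\{a}\{b} → ∅
  t2 = 0 → ∅
  t3 = 0 + (rec X. (a.(a.0)\{a})\{b} + (c.(0 + X) + (0 + 0 + c.0) + c.d.X\{a,b,c})) → -a-> t1, -c-> t2, -c-> t3, -c-> t4
  t4 = d.(rec X. (a.(a.0)\{a})\{b} + (c.(0 + X) + (0 + 0 + c.0) + c.d.X\{a,b,c}))\{a,b,c} → -d-> t5
  t5 = (rec X. (a.(a.0)\{a})\{b} + (c.(0 + X) + (0 + 0 + c.0) + c.d.X\{a,b,c}))\{a,b,c} → ∅
Bisimilarity quotient blocks:
  B0 = {s0, s2, t0, t3}
  B1 = {s1, s3, s5, t1, t2, t5}
  B2 = {s4, t4}
s0 ∈ B0, t0 ∈ B0 → same block
Bisimilar ⇒ trace-equivalent.

YES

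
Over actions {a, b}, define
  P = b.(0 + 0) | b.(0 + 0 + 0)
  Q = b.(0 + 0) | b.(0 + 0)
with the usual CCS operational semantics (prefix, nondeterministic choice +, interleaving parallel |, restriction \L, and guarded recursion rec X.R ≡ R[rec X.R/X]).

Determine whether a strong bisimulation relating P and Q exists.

YES

LTS(P): 4 reachable states
  m0 = b.(0 + 0) | b.(0 + 0 + 0) → ··b··> m1, ··b··> m2
  m1 = (0 + 0) | b.(0 + 0 + 0) → ··b··> m3
  m2 = b.(0 + 0) | (0 + 0 + 0) → ··b··> m3
  m3 = (0 + 0) | (0 + 0 + 0) → ·
LTS(Q): 4 reachable states
  n0 = b.(0 + 0) | b.(0 + 0) → ··b··> n1, ··b··> n2
  n1 = (0 + 0) | b.(0 + 0) → ··b··> n3
  n2 = b.(0 + 0) | (0 + 0) → ··b··> n3
  n3 = (0 + 0) | (0 + 0) → ·
Partition-refinement fixed point:
  B0 = {m0, n0}
  B1 = {m1, m2, n1, n2}
  B2 = {m3, n3}
m0 ∈ B0, n0 ∈ B0 → same block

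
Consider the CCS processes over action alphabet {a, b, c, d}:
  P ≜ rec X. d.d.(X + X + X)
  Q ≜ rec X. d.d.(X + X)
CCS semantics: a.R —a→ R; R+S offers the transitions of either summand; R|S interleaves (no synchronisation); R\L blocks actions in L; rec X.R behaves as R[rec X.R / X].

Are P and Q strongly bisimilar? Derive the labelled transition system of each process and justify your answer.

LTS(P): 3 reachable states
  p0 = rec X. d.d.(X + X + X) has moves --d--▸ p1
  p1 = d.((rec X. d.d.(X + X + X)) + (rec X. d.d.(X + X + X)) + (rec X. d.d.(X + X + X))) has moves --d--▸ p2
  p2 = (rec X. d.d.(X + X + X)) + (rec X. d.d.(X + X + X)) + (rec X. d.d.(X + X + X)) has moves --d--▸ p1
LTS(Q): 3 reachable states
  q0 = rec X. d.d.(X + X) has moves --d--▸ q1
  q1 = d.((rec X. d.d.(X + X)) + (rec X. d.d.(X + X))) has moves --d--▸ q2
  q2 = (rec X. d.d.(X + X)) + (rec X. d.d.(X + X)) has moves --d--▸ q1
Bisimilarity quotient blocks:
  B0 = {p0, p1, p2, q0, q1, q2}
p0 ∈ B0, q0 ∈ B0 → same block

YES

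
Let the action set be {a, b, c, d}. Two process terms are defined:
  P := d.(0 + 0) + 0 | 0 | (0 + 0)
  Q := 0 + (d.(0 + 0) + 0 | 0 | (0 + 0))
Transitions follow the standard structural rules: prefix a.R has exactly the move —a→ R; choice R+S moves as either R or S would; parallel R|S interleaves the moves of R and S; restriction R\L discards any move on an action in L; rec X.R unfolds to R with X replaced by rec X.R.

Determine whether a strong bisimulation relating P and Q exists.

P ~ Q

P's transition system — 2 states:
  s0 = d.(0 + 0) + 0 | 0 | (0 + 0) → =d=> s1
  s1 = 0 + 0 → (no moves)
Q's transition system — 2 states:
  t0 = 0 + (d.(0 + 0) + 0 | 0 | (0 + 0)) → =d=> t1
  t1 = 0 + 0 → (no moves)
Coarsest stable partition (strong bisimilarity classes):
  B0 = {s0, t0}
  B1 = {s1, t1}
s0 ∈ B0, t0 ∈ B0 → same block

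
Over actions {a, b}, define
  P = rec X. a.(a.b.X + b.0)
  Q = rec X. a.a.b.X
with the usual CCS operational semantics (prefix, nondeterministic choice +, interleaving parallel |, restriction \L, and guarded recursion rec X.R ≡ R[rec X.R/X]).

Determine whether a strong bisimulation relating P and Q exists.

not bisimilar

Reachable graph of P (4 states):
  m0 = rec X. a.(a.b.X + b.0) has moves -a-> m1
  m1 = a.b.(rec X. a.(a.b.X + b.0)) + b.0 has moves -a-> m2, -b-> m3
  m2 = b.(rec X. a.(a.b.X + b.0)) has moves -b-> m0
  m3 = 0 has moves stopped
Reachable graph of Q (3 states):
  n0 = rec X. a.a.b.X has moves -a-> n1
  n1 = a.b.(rec X. a.a.b.X) has moves -a-> n2
  n2 = b.(rec X. a.a.b.X) has moves -b-> n0
Coarsest stable partition (strong bisimilarity classes):
  B0 = {m0}
  B1 = {m1}
  B2 = {m2}
  B3 = {m3}
  B4 = {n0}
  B5 = {n1}
  B6 = {n2}
m0 ∈ B0, n0 ∈ B4 → different blocks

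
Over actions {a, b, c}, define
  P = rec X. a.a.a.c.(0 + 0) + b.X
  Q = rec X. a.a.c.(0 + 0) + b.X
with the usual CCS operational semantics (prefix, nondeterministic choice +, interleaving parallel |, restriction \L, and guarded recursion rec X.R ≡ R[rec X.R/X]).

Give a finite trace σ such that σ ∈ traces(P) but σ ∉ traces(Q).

aaa

P's transition system — 5 states:
  s0 = rec X. a.a.a.c.(0 + 0) + b.X :: —a→ s1, —b→ s0
  s1 = a.a.c.(0 + 0) :: —a→ s2
  s2 = a.c.(0 + 0) :: —a→ s3
  s3 = c.(0 + 0) :: —c→ s4
  s4 = 0 + 0 :: ·
Q's transition system — 4 states:
  t0 = rec X. a.a.c.(0 + 0) + b.X :: —a→ t1, —b→ t0
  t1 = a.c.(0 + 0) :: —a→ t2
  t2 = c.(0 + 0) :: —c→ t3
  t3 = 0 + 0 :: ·
Executing aaa from P (initial set {s0}):
  step 1 (a): {s1}
  step 2 (a): {s2}
  step 3 (a): {s3}
  P completes σ.
Executing aaa from Q (initial set {t0}):
  step 1 (a): {t1}
  step 2 (a): {t2}
  step 3 (a): ∅  — Q cannot continue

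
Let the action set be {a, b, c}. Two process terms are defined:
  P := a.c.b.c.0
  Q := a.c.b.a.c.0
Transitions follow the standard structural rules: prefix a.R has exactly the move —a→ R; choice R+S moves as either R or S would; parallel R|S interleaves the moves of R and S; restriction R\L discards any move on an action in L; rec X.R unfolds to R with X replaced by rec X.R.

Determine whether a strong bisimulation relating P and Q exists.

P's transition system — 5 states:
  u0 = a.c.b.c.0 :: --a--▸ u1
  u1 = c.b.c.0 :: --c--▸ u2
  u2 = b.c.0 :: --b--▸ u3
  u3 = c.0 :: --c--▸ u4
  u4 = 0 :: stopped
Q's transition system — 6 states:
  v0 = a.c.b.a.c.0 :: --a--▸ v1
  v1 = c.b.a.c.0 :: --c--▸ v2
  v2 = b.a.c.0 :: --b--▸ v3
  v3 = a.c.0 :: --a--▸ v4
  v4 = c.0 :: --c--▸ v5
  v5 = 0 :: stopped
Partition-refinement fixed point:
  B0 = {u0}
  B1 = {u1}
  B2 = {u2}
  B3 = {u3, v4}
  B4 = {u4, v5}
  B5 = {v0}
  B6 = {v1}
  B7 = {v2}
  B8 = {v3}
u0 ∈ B0, v0 ∈ B5 → different blocks

not bisimilar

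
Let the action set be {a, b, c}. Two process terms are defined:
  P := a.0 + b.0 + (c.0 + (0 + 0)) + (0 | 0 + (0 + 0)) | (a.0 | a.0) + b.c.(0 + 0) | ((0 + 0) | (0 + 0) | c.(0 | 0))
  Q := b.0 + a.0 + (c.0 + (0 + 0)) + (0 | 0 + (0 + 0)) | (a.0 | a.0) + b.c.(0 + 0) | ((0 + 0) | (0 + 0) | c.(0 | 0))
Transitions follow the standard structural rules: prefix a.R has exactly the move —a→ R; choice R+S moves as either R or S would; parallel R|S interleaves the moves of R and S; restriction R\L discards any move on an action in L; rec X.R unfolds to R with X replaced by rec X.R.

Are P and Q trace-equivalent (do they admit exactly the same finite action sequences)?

trace-equivalent

Reachable graph of P (10 states):
  p0 = a.0 + b.0 + (c.0 + (0 + 0)) + (0 | 0 + (0 + 0)) | (a.0 | a.0) + b.c.(0 + 0) | ((0 + 0) | (0 + 0) | c.(0 | 0)) | --a--▸ p1, --a--▸ p2, --a--▸ p3, --b--▸ p3, --b--▸ p4, --c--▸ p3, --c--▸ p5
  p1 = (0 | 0 + (0 + 0)) | (0 | a.0) | --a--▸ p6
  p2 = (0 | 0 + (0 + 0)) | (a.0 | 0) | --a--▸ p6
  p3 = 0 | deadlocked
  p4 = c.(0 + 0) | ((0 + 0) | (0 + 0) | c.(0 | 0)) | --c--▸ p7, --c--▸ p8
  p5 = b.c.(0 + 0) | ((0 + 0) | (0 + 0) | (0 | 0)) | --b--▸ p8
  p6 = (0 | 0 + (0 + 0)) | (0 | 0) | deadlocked
  p7 = (0 + 0) | ((0 + 0) | (0 + 0) | c.(0 | 0)) | --c--▸ p9
  p8 = c.(0 + 0) | ((0 + 0) | (0 + 0) | (0 | 0)) | --c--▸ p9
  p9 = (0 + 0) | ((0 + 0) | (0 + 0) | (0 | 0)) | deadlocked
Reachable graph of Q (10 states):
  q0 = b.0 + a.0 + (c.0 + (0 + 0)) + (0 | 0 + (0 + 0)) | (a.0 | a.0) + b.c.(0 + 0) | ((0 + 0) | (0 + 0) | c.(0 | 0)) | --a--▸ q1, --a--▸ q2, --a--▸ q3, --b--▸ q3, --b--▸ q4, --c--▸ q3, --c--▸ q5
  q1 = (0 | 0 + (0 + 0)) | (0 | a.0) | --a--▸ q6
  q2 = (0 | 0 + (0 + 0)) | (a.0 | 0) | --a--▸ q6
  q3 = 0 | deadlocked
  q4 = c.(0 + 0) | ((0 + 0) | (0 + 0) | c.(0 | 0)) | --c--▸ q7, --c--▸ q8
  q5 = b.c.(0 + 0) | ((0 + 0) | (0 + 0) | (0 | 0)) | --b--▸ q8
  q6 = (0 | 0 + (0 + 0)) | (0 | 0) | deadlocked
  q7 = (0 + 0) | ((0 + 0) | (0 + 0) | c.(0 | 0)) | --c--▸ q9
  q8 = c.(0 + 0) | ((0 + 0) | (0 + 0) | (0 | 0)) | --c--▸ q9
  q9 = (0 + 0) | ((0 + 0) | (0 + 0) | (0 | 0)) | deadlocked
Partition-refinement fixed point:
  B0 = {p0, q0}
  B1 = {p3, p6, p9, q3, q6, q9}
  B2 = {p1, p2, q1, q2}
  B3 = {p5, q5}
  B4 = {p7, p8, q7, q8}
  B5 = {p4, q4}
p0 ∈ B0, q0 ∈ B0 → same block
Bisimilar ⇒ trace-equivalent.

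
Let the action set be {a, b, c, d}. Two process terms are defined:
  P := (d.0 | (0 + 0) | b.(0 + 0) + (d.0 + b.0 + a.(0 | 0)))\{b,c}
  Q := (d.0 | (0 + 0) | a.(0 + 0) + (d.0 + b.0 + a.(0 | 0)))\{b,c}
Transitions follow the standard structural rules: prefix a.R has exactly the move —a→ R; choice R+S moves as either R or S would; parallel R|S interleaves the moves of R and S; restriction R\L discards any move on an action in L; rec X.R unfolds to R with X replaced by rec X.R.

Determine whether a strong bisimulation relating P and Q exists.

LTS(P): 4 reachable states
  u0 = (d.0 | (0 + 0) | b.(0 + 0) + (d.0 + b.0 + a.(0 | 0)))\{b,c} | -a-> u1, -d-> u2, -d-> u3
  u1 = (0 | 0)\{b,c} | (no moves)
  u2 = (0 | (0 + 0) | b.(0 + 0))\{b,c} | (no moves)
  u3 = 0\{b,c} | (no moves)
LTS(Q): 6 reachable states
  v0 = (d.0 | (0 + 0) | a.(0 + 0) + (d.0 + b.0 + a.(0 | 0)))\{b,c} | -a-> v1, -a-> v2, -d-> v3, -d-> v4
  v1 = (0 | 0)\{b,c} | (no moves)
  v2 = (d.0 | (0 + 0) | (0 + 0))\{b,c} | -d-> v5
  v3 = (0 | (0 + 0) | a.(0 + 0))\{b,c} | -a-> v5
  v4 = 0\{b,c} | (no moves)
  v5 = (0 | (0 + 0) | (0 + 0))\{b,c} | (no moves)
Bisimilarity quotient blocks:
  B0 = {u0}
  B1 = {u1, u2, u3, v1, v4, v5}
  B2 = {v0}
  B3 = {v3}
  B4 = {v2}
u0 ∈ B0, v0 ∈ B2 → different blocks

P ≁ Q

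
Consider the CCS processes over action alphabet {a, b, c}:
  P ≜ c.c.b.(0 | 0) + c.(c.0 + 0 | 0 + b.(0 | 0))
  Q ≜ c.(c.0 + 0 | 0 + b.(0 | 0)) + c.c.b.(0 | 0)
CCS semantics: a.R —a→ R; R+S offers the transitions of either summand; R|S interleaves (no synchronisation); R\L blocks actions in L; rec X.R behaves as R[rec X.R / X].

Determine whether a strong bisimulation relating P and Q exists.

YES

Reachable graph of P (6 states):
  p0 = c.c.b.(0 | 0) + c.(c.0 + 0 | 0 + b.(0 | 0)) :: --c--▸ p1, --c--▸ p2
  p1 = c.0 + 0 | 0 + b.(0 | 0) :: --b--▸ p3, --c--▸ p4
  p2 = c.b.(0 | 0) :: --c--▸ p5
  p3 = 0 | 0 :: deadlocked
  p4 = 0 :: deadlocked
  p5 = b.(0 | 0) :: --b--▸ p3
Reachable graph of Q (6 states):
  q0 = c.(c.0 + 0 | 0 + b.(0 | 0)) + c.c.b.(0 | 0) :: --c--▸ q1, --c--▸ q2
  q1 = c.0 + 0 | 0 + b.(0 | 0) :: --b--▸ q3, --c--▸ q4
  q2 = c.b.(0 | 0) :: --c--▸ q5
  q3 = 0 | 0 :: deadlocked
  q4 = 0 :: deadlocked
  q5 = b.(0 | 0) :: --b--▸ q3
Coarsest stable partition (strong bisimilarity classes):
  B0 = {p0, q0}
  B1 = {p2, q2}
  B2 = {p5, q5}
  B3 = {p3, p4, q3, q4}
  B4 = {p1, q1}
p0 ∈ B0, q0 ∈ B0 → same block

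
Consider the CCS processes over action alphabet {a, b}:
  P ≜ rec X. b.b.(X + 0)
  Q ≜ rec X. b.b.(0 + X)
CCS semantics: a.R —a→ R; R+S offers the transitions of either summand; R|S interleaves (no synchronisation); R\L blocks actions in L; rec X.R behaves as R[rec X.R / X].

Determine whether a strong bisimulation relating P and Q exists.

P's transition system — 3 states:
  s0 = rec X. b.b.(X + 0) has moves =b=> s1
  s1 = b.((rec X. b.b.(X + 0)) + 0) has moves =b=> s2
  s2 = (rec X. b.b.(X + 0)) + 0 has moves =b=> s1
Q's transition system — 3 states:
  t0 = rec X. b.b.(0 + X) has moves =b=> t1
  t1 = b.(0 + (rec X. b.b.(0 + X))) has moves =b=> t2
  t2 = 0 + (rec X. b.b.(0 + X)) has moves =b=> t1
Partition-refinement fixed point:
  B0 = {s0, s1, s2, t0, t1, t2}
s0 ∈ B0, t0 ∈ B0 → same block

YES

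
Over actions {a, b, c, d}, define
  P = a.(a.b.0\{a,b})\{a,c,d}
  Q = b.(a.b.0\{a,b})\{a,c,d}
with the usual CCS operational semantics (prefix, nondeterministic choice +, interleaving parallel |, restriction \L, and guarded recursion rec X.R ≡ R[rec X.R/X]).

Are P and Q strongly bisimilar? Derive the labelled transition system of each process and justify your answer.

Reachable graph of P (2 states):
  s0 = a.(a.b.0\{a,b})\{a,c,d} has moves —a→ s1
  s1 = (a.b.0\{a,b})\{a,c,d} has moves deadlocked
Reachable graph of Q (2 states):
  t0 = b.(a.b.0\{a,b})\{a,c,d} has moves —b→ t1
  t1 = (a.b.0\{a,b})\{a,c,d} has moves deadlocked
Coarsest stable partition (strong bisimilarity classes):
  B0 = {s0}
  B1 = {s1, t1}
  B2 = {t0}
s0 ∈ B0, t0 ∈ B2 → different blocks

not bisimilar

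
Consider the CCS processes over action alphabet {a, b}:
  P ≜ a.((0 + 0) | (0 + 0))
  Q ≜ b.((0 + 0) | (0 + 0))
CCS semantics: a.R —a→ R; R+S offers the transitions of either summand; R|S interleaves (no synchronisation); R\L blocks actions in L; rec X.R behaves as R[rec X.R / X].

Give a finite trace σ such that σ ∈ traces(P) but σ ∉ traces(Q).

a

Reachable graph of P (2 states):
  m0 = a.((0 + 0) | (0 + 0)) ⊢ --a--▸ m1
  m1 = (0 + 0) | (0 + 0) ⊢ deadlocked
Reachable graph of Q (2 states):
  n0 = b.((0 + 0) | (0 + 0)) ⊢ --b--▸ n1
  n1 = (0 + 0) | (0 + 0) ⊢ deadlocked
Run σ = ⟨a⟩ on P: start {m0}
  [1] a ⇒ {m1}
  ✓ P
Run σ = ⟨a⟩ on Q: start {n0}
  [1] a ⇒ no successor for Q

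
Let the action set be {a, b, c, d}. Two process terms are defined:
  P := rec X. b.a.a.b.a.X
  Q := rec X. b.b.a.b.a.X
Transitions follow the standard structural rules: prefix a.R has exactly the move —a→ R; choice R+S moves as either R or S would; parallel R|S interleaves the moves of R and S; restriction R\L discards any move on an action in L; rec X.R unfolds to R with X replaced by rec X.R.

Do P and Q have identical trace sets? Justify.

P's transition system — 5 states:
  m0 = rec X. b.a.a.b.a.X ⊢ ··b··> m1
  m1 = a.a.b.a.(rec X. b.a.a.b.a.X) ⊢ ··a··> m2
  m2 = a.b.a.(rec X. b.a.a.b.a.X) ⊢ ··a··> m3
  m3 = b.a.(rec X. b.a.a.b.a.X) ⊢ ··b··> m4
  m4 = a.(rec X. b.a.a.b.a.X) ⊢ ··a··> m0
Q's transition system — 5 states:
  n0 = rec X. b.b.a.b.a.X ⊢ ··b··> n1
  n1 = b.a.b.a.(rec X. b.b.a.b.a.X) ⊢ ··b··> n2
  n2 = a.b.a.(rec X. b.b.a.b.a.X) ⊢ ··a··> n3
  n3 = b.a.(rec X. b.b.a.b.a.X) ⊢ ··b··> n4
  n4 = a.(rec X. b.b.a.b.a.X) ⊢ ··a··> n0
Run σ = ⟨ba⟩ on P: start {m0}
  step 1 (b): {m1}
  step 2 (a): {m2}
  — P admits the full trace.
Run σ = ⟨ba⟩ on Q: start {n0}
  step 1 (b): {n1}
  step 2 (a): no successor for Q

traces(P) ≠ traces(Q) — witness ⟨ba⟩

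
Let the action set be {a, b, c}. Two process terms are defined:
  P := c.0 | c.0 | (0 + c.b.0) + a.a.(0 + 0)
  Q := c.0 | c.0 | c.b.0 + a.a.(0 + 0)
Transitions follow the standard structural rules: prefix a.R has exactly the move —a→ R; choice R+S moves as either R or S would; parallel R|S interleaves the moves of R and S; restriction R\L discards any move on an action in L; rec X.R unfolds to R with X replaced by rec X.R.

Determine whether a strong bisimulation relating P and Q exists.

P ~ Q

P's transition system — 14 states:
  p0 = c.0 | c.0 | (0 + c.b.0) + a.a.(0 + 0) | --a--▸ p1, --c--▸ p2, --c--▸ p3, --c--▸ p4
  p1 = a.(0 + 0) | --a--▸ p5
  p2 = 0 | c.0 | (0 + c.b.0) | --c--▸ p6, --c--▸ p7
  p3 = c.0 | 0 | (0 + c.b.0) | --c--▸ p6, --c--▸ p8
  p4 = c.0 | c.0 | b.0 | --b--▸ p9, --c--▸ p7, --c--▸ p8
  p5 = 0 + 0 | stopped
  p6 = 0 | 0 | (0 + c.b.0) | --c--▸ p10
  p7 = 0 | c.0 | b.0 | --b--▸ p11, --c--▸ p10
  p8 = c.0 | 0 | b.0 | --b--▸ p12, --c--▸ p10
  p9 = c.0 | c.0 | 0 | --c--▸ p11, --c--▸ p12
  p10 = 0 | 0 | b.0 | --b--▸ p13
  p11 = 0 | c.0 | 0 | --c--▸ p13
  p12 = c.0 | 0 | 0 | --c--▸ p13
  p13 = 0 | 0 | 0 | stopped
Q's transition system — 14 states:
  q0 = c.0 | c.0 | c.b.0 + a.a.(0 + 0) | --a--▸ q1, --c--▸ q2, --c--▸ q3, --c--▸ q4
  q1 = a.(0 + 0) | --a--▸ q5
  q2 = 0 | c.0 | c.b.0 | --c--▸ q6, --c--▸ q7
  q3 = c.0 | 0 | c.b.0 | --c--▸ q6, --c--▸ q8
  q4 = c.0 | c.0 | b.0 | --b--▸ q9, --c--▸ q7, --c--▸ q8
  q5 = 0 + 0 | stopped
  q6 = 0 | 0 | c.b.0 | --c--▸ q10
  q7 = 0 | c.0 | b.0 | --b--▸ q11, --c--▸ q10
  q8 = c.0 | 0 | b.0 | --b--▸ q12, --c--▸ q10
  q9 = c.0 | c.0 | 0 | --c--▸ q11, --c--▸ q12
  q10 = 0 | 0 | b.0 | --b--▸ q13
  q11 = 0 | c.0 | 0 | --c--▸ q13
  q12 = c.0 | 0 | 0 | --c--▸ q13
  q13 = 0 | 0 | 0 | stopped
Partition-refinement fixed point:
  B0 = {p0, q0}
  B1 = {p2, p3, q2, q3}
  B2 = {p6, q6}
  B3 = {p10, q10}
  B4 = {p13, p5, q13, q5}
  B5 = {p7, p8, q7, q8}
  B6 = {p11, p12, q11, q12}
  B7 = {p1, q1}
  B8 = {p4, q4}
  B9 = {p9, q9}
p0 ∈ B0, q0 ∈ B0 → same block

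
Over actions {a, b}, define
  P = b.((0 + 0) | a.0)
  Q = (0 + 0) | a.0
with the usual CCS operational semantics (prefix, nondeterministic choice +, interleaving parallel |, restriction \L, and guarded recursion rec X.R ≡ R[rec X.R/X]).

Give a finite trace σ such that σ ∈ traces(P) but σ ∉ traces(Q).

b

P's transition system — 3 states:
  u0 = b.((0 + 0) | a.0) | =b=> u1
  u1 = (0 + 0) | a.0 | =a=> u2
  u2 = (0 + 0) | 0 | deadlocked
Q's transition system — 2 states:
  v0 = (0 + 0) | a.0 | =a=> v1
  v1 = (0 + 0) | 0 | deadlocked
Executing b from P (initial set {u0}):
  [1] b ⇒ {u1}
  ✓ P
Executing b from Q (initial set {v0}):
  [1] b ⇒ no successor for Q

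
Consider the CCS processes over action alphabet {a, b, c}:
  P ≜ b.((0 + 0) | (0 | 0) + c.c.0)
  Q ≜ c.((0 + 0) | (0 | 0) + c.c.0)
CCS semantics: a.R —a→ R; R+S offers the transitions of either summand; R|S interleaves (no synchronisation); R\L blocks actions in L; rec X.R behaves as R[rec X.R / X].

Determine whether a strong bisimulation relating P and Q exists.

NO

Reachable graph of P (4 states):
  p0 = b.((0 + 0) | (0 | 0) + c.c.0) | -b-> p1
  p1 = (0 + 0) | (0 | 0) + c.c.0 | -c-> p2
  p2 = c.0 | -c-> p3
  p3 = 0 | deadlocked
Reachable graph of Q (4 states):
  q0 = c.((0 + 0) | (0 | 0) + c.c.0) | -c-> q1
  q1 = (0 + 0) | (0 | 0) + c.c.0 | -c-> q2
  q2 = c.0 | -c-> q3
  q3 = 0 | deadlocked
Coarsest stable partition (strong bisimilarity classes):
  B0 = {p0}
  B1 = {p1, q1}
  B2 = {p2, q2}
  B3 = {p3, q3}
  B4 = {q0}
p0 ∈ B0, q0 ∈ B4 → different blocks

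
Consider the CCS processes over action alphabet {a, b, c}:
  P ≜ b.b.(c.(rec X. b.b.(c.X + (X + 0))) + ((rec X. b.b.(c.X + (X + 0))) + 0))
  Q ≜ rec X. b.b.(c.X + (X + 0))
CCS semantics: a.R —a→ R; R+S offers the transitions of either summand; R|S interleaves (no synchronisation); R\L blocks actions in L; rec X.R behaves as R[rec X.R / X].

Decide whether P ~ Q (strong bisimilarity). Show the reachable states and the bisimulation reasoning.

P's transition system — 4 states:
  u0 = b.b.(c.(rec X. b.b.(c.X + (X + 0))) + ((rec X. b.b.(c.X + (X + 0))) + 0)) → ··b··> u1
  u1 = b.(c.(rec X. b.b.(c.X + (X + 0))) + ((rec X. b.b.(c.X + (X + 0))) + 0)) → ··b··> u2
  u2 = c.(rec X. b.b.(c.X + (X + 0))) + ((rec X. b.b.(c.X + (X + 0))) + 0) → ··b··> u1, ··c··> u3
  u3 = rec X. b.b.(c.X + (X + 0)) → ··b··> u1
Q's transition system — 3 states:
  v0 = rec X. b.b.(c.X + (X + 0)) → ··b··> v1
  v1 = b.(c.(rec X. b.b.(c.X + (X + 0))) + ((rec X. b.b.(c.X + (X + 0))) + 0)) → ··b··> v2
  v2 = c.(rec X. b.b.(c.X + (X + 0))) + ((rec X. b.b.(c.X + (X + 0))) + 0) → ··b··> v1, ··c··> v0
Bisimilarity quotient blocks:
  B0 = {u0, u3, v0}
  B1 = {u1, v1}
  B2 = {u2, v2}
u0 ∈ B0, v0 ∈ B0 → same block

YES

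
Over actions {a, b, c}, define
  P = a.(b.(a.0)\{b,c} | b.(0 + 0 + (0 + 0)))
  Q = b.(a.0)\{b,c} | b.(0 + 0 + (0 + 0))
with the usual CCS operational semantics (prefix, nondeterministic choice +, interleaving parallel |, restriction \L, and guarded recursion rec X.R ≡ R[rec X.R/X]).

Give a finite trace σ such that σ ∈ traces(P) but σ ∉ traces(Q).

a

P's transition system — 7 states:
  m0 = a.(b.(a.0)\{b,c} | b.(0 + 0 + (0 + 0))) → =a=> m1
  m1 = b.(a.0)\{b,c} | b.(0 + 0 + (0 + 0)) → =b=> m2, =b=> m3
  m2 = (a.0)\{b,c} | b.(0 + 0 + (0 + 0)) → =a=> m4, =b=> m5
  m3 = b.(a.0)\{b,c} | (0 + 0 + (0 + 0)) → =b=> m5
  m4 = 0\{b,c} | b.(0 + 0 + (0 + 0)) → =b=> m6
  m5 = (a.0)\{b,c} | (0 + 0 + (0 + 0)) → =a=> m6
  m6 = 0\{b,c} | (0 + 0 + (0 + 0)) → stopped
Q's transition system — 6 states:
  n0 = b.(a.0)\{b,c} | b.(0 + 0 + (0 + 0)) → =b=> n1, =b=> n2
  n1 = (a.0)\{b,c} | b.(0 + 0 + (0 + 0)) → =a=> n3, =b=> n4
  n2 = b.(a.0)\{b,c} | (0 + 0 + (0 + 0)) → =b=> n4
  n3 = 0\{b,c} | b.(0 + 0 + (0 + 0)) → =b=> n5
  n4 = (a.0)\{b,c} | (0 + 0 + (0 + 0)) → =a=> n5
  n5 = 0\{b,c} | (0 + 0 + (0 + 0)) → stopped
Run σ = ⟨a⟩ on P: start {m0}
  step 1 (a): {m1}
  ✓ P
Run σ = ⟨a⟩ on Q: start {n0}
  step 1 (a): no successor for Q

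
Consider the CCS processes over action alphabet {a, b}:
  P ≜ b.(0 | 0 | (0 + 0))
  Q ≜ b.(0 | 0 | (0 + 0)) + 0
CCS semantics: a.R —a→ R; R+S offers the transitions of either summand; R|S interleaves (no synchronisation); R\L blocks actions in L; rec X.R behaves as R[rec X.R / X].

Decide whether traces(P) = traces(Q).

trace-equivalent

P's transition system — 2 states:
  p0 = b.(0 | 0 | (0 + 0)) has moves ··b··> p1
  p1 = 0 | 0 | (0 + 0) has moves (no moves)
Q's transition system — 2 states:
  q0 = b.(0 | 0 | (0 + 0)) + 0 has moves ··b··> q1
  q1 = 0 | 0 | (0 + 0) has moves (no moves)
Bisimilarity quotient blocks:
  B0 = {p0, q0}
  B1 = {p1, q1}
p0 ∈ B0, q0 ∈ B0 → same block
Bisimilar ⇒ trace-equivalent.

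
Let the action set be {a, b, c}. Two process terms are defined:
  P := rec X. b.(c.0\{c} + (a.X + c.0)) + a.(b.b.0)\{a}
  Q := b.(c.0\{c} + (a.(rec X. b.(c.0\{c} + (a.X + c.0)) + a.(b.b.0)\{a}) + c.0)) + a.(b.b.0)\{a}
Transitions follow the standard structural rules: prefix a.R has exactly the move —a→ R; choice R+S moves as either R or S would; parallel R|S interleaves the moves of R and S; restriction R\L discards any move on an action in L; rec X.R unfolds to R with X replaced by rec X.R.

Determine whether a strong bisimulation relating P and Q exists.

YES

P's transition system — 7 states:
  p0 = rec X. b.(c.0\{c} + (a.X + c.0)) + a.(b.b.0)\{a} :: ··a··> p1, ··b··> p2
  p1 = (b.b.0)\{a} :: ··b··> p3
  p2 = c.0\{c} + (a.(rec X. b.(c.0\{c} + (a.X + c.0)) + a.(b.b.0)\{a}) + c.0) :: ··a··> p0, ··c··> p4, ··c··> p5
  p3 = (b.0)\{a} :: ··b··> p6
  p4 = 0 :: deadlocked
  p5 = 0\{c} :: deadlocked
  p6 = 0\{a} :: deadlocked
Q's transition system — 8 states:
  q0 = b.(c.0\{c} + (a.(rec X. b.(c.0\{c} + (a.X + c.0)) + a.(b.b.0)\{a}) + c.0)) + a.(b.b.0)\{a} :: ··a··> q1, ··b··> q2
  q1 = (b.b.0)\{a} :: ··b··> q3
  q2 = c.0\{c} + (a.(rec X. b.(c.0\{c} + (a.X + c.0)) + a.(b.b.0)\{a}) + c.0) :: ··a··> q4, ··c··> q5, ··c··> q6
  q3 = (b.0)\{a} :: ··b··> q7
  q4 = rec X. b.(c.0\{c} + (a.X + c.0)) + a.(b.b.0)\{a} :: ··a··> q1, ··b··> q2
  q5 = 0 :: deadlocked
  q6 = 0\{c} :: deadlocked
  q7 = 0\{a} :: deadlocked
Bisimilarity quotient blocks:
  B0 = {p0, q0, q4}
  B1 = {p2, q2}
  B2 = {p4, p5, p6, q5, q6, q7}
  B3 = {p1, q1}
  B4 = {p3, q3}
p0 ∈ B0, q0 ∈ B0 → same block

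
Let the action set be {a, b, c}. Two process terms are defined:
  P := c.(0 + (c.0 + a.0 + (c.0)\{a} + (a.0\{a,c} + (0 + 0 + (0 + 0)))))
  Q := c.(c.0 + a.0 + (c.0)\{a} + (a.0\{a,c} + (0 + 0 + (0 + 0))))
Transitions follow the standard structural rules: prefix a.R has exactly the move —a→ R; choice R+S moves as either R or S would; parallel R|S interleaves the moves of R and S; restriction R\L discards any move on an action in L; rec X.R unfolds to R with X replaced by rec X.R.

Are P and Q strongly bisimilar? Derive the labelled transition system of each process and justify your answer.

YES

P's transition system — 5 states:
  m0 = c.(0 + (c.0 + a.0 + (c.0)\{a} + (a.0\{a,c} + (0 + 0 + (0 + 0))))) has moves -c-> m1
  m1 = 0 + (c.0 + a.0 + (c.0)\{a} + (a.0\{a,c} + (0 + 0 + (0 + 0)))) has moves -a-> m2, -a-> m3, -c-> m2, -c-> m4
  m2 = 0 has moves stopped
  m3 = 0\{a,c} has moves stopped
  m4 = 0\{a} has moves stopped
Q's transition system — 5 states:
  n0 = c.(c.0 + a.0 + (c.0)\{a} + (a.0\{a,c} + (0 + 0 + (0 + 0)))) has moves -c-> n1
  n1 = c.0 + a.0 + (c.0)\{a} + (a.0\{a,c} + (0 + 0 + (0 + 0))) has moves -a-> n2, -a-> n3, -c-> n2, -c-> n4
  n2 = 0 has moves stopped
  n3 = 0\{a,c} has moves stopped
  n4 = 0\{a} has moves stopped
Bisimilarity quotient blocks:
  B0 = {m0, n0}
  B1 = {m1, n1}
  B2 = {m2, m3, m4, n2, n3, n4}
m0 ∈ B0, n0 ∈ B0 → same block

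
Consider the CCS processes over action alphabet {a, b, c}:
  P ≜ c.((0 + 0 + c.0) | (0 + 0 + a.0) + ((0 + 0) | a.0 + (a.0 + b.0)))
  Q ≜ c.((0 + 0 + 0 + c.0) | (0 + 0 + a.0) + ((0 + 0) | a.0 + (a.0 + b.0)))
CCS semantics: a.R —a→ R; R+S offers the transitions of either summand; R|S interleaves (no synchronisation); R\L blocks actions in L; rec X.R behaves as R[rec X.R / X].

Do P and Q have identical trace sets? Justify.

P's transition system — 7 states:
  u0 = c.((0 + 0 + c.0) | (0 + 0 + a.0) + ((0 + 0) | a.0 + (a.0 + b.0))) ⊢ -c-> u1
  u1 = (0 + 0 + c.0) | (0 + 0 + a.0) + ((0 + 0) | a.0 + (a.0 + b.0)) ⊢ -a-> u2, -a-> u3, -a-> u4, -b-> u4, -c-> u5
  u2 = (0 + 0 + c.0) | 0 ⊢ -c-> u6
  u3 = (0 + 0) | 0 ⊢ stopped
  u4 = 0 ⊢ stopped
  u5 = 0 | (0 + 0 + a.0) ⊢ -a-> u6
  u6 = 0 | 0 ⊢ stopped
Q's transition system — 7 states:
  v0 = c.((0 + 0 + 0 + c.0) | (0 + 0 + a.0) + ((0 + 0) | a.0 + (a.0 + b.0))) ⊢ -c-> v1
  v1 = (0 + 0 + 0 + c.0) | (0 + 0 + a.0) + ((0 + 0) | a.0 + (a.0 + b.0)) ⊢ -a-> v2, -a-> v3, -a-> v4, -b-> v4, -c-> v5
  v2 = (0 + 0 + 0 + c.0) | 0 ⊢ -c-> v6
  v3 = (0 + 0) | 0 ⊢ stopped
  v4 = 0 ⊢ stopped
  v5 = 0 | (0 + 0 + a.0) ⊢ -a-> v6
  v6 = 0 | 0 ⊢ stopped
Bisimilarity quotient blocks:
  B0 = {u0, v0}
  B1 = {u1, v1}
  B2 = {u3, u4, u6, v3, v4, v6}
  B3 = {u5, v5}
  B4 = {u2, v2}
u0 ∈ B0, v0 ∈ B0 → same block
Bisimilar ⇒ trace-equivalent.

traces(P) = traces(Q)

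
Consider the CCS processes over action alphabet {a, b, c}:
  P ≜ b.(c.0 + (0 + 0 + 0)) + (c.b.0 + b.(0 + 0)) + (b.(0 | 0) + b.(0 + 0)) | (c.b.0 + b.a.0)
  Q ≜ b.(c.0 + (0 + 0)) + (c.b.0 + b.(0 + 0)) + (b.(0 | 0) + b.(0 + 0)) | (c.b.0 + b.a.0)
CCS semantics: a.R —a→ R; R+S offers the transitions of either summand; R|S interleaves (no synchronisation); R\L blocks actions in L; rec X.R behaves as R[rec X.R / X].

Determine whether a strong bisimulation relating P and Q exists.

YES

LTS(P): 16 reachable states
  s0 = b.(c.0 + (0 + 0 + 0)) + (c.b.0 + b.(0 + 0)) + (b.(0 | 0) + b.(0 + 0)) | (c.b.0 + b.a.0) → —b→ s1, —b→ s2, —b→ s3, —b→ s4, —b→ s5, —c→ s6, —c→ s7
  s1 = (0 + 0) | (c.b.0 + b.a.0) → —b→ s8, —c→ s9
  s2 = (b.(0 | 0) + b.(0 + 0)) | a.0 → —a→ s10, —b→ s11, —b→ s8
  s3 = 0 + 0 → ·
  s4 = 0 | 0 | (c.b.0 + b.a.0) → —b→ s11, —c→ s12
  s5 = c.0 + (0 + 0 + 0) → —c→ s13
  s6 = (b.(0 | 0) + b.(0 + 0)) | b.0 → —b→ s10, —b→ s12, —b→ s9
  s7 = b.0 → —b→ s13
  s8 = (0 + 0) | a.0 → —a→ s14
  s9 = (0 + 0) | b.0 → —b→ s14
  s10 = (b.(0 | 0) + b.(0 + 0)) | 0 → —b→ s14, —b→ s15
  s11 = 0 | 0 | a.0 → —a→ s15
  s12 = 0 | 0 | b.0 → —b→ s15
  s13 = 0 → ·
  s14 = (0 + 0) | 0 → ·
  s15 = 0 | 0 | 0 → ·
LTS(Q): 16 reachable states
  t0 = b.(c.0 + (0 + 0)) + (c.b.0 + b.(0 + 0)) + (b.(0 | 0) + b.(0 + 0)) | (c.b.0 + b.a.0) → —b→ t1, —b→ t2, —b→ t3, —b→ t4, —b→ t5, —c→ t6, —c→ t7
  t1 = (0 + 0) | (c.b.0 + b.a.0) → —b→ t8, —c→ t9
  t2 = (b.(0 | 0) + b.(0 + 0)) | a.0 → —a→ t10, —b→ t11, —b→ t8
  t3 = 0 + 0 → ·
  t4 = 0 | 0 | (c.b.0 + b.a.0) → —b→ t11, —c→ t12
  t5 = c.0 + (0 + 0) → —c→ t13
  t6 = (b.(0 | 0) + b.(0 + 0)) | b.0 → —b→ t10, —b→ t12, —b→ t9
  t7 = b.0 → —b→ t13
  t8 = (0 + 0) | a.0 → —a→ t14
  t9 = (0 + 0) | b.0 → —b→ t14
  t10 = (b.(0 | 0) + b.(0 + 0)) | 0 → —b→ t14, —b→ t15
  t11 = 0 | 0 | a.0 → —a→ t15
  t12 = 0 | 0 | b.0 → —b→ t15
  t13 = 0 → ·
  t14 = (0 + 0) | 0 → ·
  t15 = 0 | 0 | 0 → ·
Coarsest stable partition (strong bisimilarity classes):
  B0 = {s0, t0}
  B1 = {s1, s4, t1, t4}
  B2 = {s10, s12, s7, s9, t10, t12, t7, t9}
  B3 = {s13, s14, s15, s3, t13, t14, t15, t3}
  B4 = {s11, s8, t11, t8}
  B5 = {s2, t2}
  B6 = {s5, t5}
  B7 = {s6, t6}
s0 ∈ B0, t0 ∈ B0 → same block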